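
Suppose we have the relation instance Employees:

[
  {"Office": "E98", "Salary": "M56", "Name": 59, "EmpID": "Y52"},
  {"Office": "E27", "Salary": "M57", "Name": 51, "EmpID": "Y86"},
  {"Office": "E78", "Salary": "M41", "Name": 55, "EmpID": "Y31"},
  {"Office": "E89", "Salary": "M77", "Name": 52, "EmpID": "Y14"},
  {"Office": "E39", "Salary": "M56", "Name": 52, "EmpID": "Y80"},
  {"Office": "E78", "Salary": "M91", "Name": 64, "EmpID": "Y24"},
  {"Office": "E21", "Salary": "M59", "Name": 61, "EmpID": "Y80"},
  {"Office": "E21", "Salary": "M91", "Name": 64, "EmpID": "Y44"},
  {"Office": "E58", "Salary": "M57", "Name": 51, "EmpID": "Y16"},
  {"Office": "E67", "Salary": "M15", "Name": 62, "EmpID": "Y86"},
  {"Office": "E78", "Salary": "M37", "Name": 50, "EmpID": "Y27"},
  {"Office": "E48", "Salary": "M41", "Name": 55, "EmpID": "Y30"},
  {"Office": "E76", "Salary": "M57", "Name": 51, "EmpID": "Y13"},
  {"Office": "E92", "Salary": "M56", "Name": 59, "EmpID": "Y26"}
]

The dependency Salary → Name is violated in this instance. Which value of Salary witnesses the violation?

M56

Salary=M56: 3 rows → Name takes values {59, 52} — violation
Salary=M57: 3 rows → Name = 51, 51, 51 ✓
Salary=M41: 2 rows → Name = 55, 55 ✓
Salary=M77: 1 row → Name = 52 ✓
Salary=M91: 2 rows → Name = 64, 64 ✓
Salary=M59: 1 row → Name = 61 ✓
Salary=M15: 1 row → Name = 62 ✓
Salary=M37: 1 row → Name = 50 ✓
The only Salary value with inconsistent Name is Salary=M56.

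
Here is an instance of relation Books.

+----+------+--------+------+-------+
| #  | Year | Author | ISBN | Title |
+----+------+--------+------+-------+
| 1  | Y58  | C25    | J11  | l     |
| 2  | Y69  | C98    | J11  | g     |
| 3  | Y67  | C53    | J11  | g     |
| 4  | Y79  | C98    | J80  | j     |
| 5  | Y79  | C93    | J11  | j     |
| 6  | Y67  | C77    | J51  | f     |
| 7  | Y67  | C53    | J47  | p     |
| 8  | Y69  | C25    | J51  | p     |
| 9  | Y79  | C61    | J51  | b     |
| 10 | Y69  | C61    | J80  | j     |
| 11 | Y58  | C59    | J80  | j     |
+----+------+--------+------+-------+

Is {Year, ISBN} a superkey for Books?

Yes

All 11 rows have distinct {Year, ISBN} values, so {Year, ISBN} → (all attributes) holds and {Year, ISBN} is a superkey.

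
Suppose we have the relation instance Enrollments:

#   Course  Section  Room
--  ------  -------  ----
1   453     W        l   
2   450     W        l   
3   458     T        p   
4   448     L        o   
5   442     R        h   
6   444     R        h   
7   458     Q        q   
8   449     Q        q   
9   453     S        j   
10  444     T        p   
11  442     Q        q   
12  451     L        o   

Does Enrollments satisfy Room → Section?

Room=l: rows 1, 2 → Section = W, W ✓
Room=p: rows 3, 10 → Section = T, T ✓
Room=o: rows 4, 12 → Section = L, L ✓
Room=h: rows 5, 6 → Section = R, R ✓
Room=q: rows 7, 8, 11 → Section = Q, Q, Q ✓
Room=j: row 9 → Section = S ✓
Every Room value is associated with a single Section value, so Room → Section holds.

Yes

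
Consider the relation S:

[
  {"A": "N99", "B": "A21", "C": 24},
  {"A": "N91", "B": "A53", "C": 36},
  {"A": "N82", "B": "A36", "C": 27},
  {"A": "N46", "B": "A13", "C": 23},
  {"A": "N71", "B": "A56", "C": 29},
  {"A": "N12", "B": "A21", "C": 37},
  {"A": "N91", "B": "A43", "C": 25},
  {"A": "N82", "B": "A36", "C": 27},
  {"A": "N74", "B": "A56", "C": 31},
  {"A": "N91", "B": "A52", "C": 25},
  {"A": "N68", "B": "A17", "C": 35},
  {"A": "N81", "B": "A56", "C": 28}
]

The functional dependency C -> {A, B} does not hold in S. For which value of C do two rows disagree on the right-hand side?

25

C=24: 1 row → {A,B} = (N99, A21) ✓
C=36: 1 row → {A,B} = (N91, A53) ✓
C=27: 2 rows → {A,B} = (N82, A36), (N82, A36) ✓
C=23: 1 row → {A,B} = (N46, A13) ✓
C=29: 1 row → {A,B} = (N71, A56) ✓
C=37: 1 row → {A,B} = (N12, A21) ✓
C=25: 2 rows → {A,B} takes values {(N91, A43), (N91, A52)} — violation
C=31: 1 row → {A,B} = (N74, A56) ✓
C=35: 1 row → {A,B} = (N68, A17) ✓
C=28: 1 row → {A,B} = (N81, A56) ✓
The only C value with inconsistent RHS is C=25.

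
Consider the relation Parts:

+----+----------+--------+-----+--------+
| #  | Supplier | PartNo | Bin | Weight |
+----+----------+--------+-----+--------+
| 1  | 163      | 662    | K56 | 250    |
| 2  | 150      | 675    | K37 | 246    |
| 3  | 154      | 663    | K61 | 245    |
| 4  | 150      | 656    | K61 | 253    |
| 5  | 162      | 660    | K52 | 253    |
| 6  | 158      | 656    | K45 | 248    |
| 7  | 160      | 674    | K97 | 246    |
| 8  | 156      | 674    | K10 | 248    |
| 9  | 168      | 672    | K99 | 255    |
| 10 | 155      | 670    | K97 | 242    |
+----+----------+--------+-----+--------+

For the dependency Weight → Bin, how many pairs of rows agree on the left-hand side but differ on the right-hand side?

3

Weight=246: violating pairs (2,7) — 1 pair.
Weight=253: violating pairs (4,5) — 1 pair.
Weight=248: violating pairs (6,8) — 1 pair.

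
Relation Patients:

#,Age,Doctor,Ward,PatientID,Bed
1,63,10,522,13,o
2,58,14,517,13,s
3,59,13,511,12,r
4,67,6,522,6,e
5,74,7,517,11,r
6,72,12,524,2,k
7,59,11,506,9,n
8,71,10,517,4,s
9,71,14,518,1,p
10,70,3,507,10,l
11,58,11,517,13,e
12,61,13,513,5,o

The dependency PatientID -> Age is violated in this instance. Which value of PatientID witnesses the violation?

13

PatientID=13: rows 1, 2, 11 → Age takes values {63, 58} — violation
PatientID=12: row 3 → Age = 59 ✓
PatientID=6: row 4 → Age = 67 ✓
PatientID=11: row 5 → Age = 74 ✓
PatientID=2: row 6 → Age = 72 ✓
PatientID=9: row 7 → Age = 59 ✓
PatientID=4: row 8 → Age = 71 ✓
PatientID=1: row 9 → Age = 71 ✓
PatientID=10: row 10 → Age = 70 ✓
PatientID=5: row 12 → Age = 61 ✓
The only PatientID value with inconsistent Age is PatientID=13.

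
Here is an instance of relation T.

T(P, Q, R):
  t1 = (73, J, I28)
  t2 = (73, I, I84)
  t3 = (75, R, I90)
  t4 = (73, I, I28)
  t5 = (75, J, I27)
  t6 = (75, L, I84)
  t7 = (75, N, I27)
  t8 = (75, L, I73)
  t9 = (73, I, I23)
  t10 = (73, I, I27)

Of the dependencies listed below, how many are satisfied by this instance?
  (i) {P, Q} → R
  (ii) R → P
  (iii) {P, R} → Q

0

(i) {P, Q} → R: (P=73, Q=I): rows 2, 4, 9, 10 → R takes values {I84, I28, I23, I27} — violation; (P=75, Q=L): rows 6, 8 → R takes values {I84, I73} — violation — fails.
(ii) R → P: R=I84: rows 2, 6 → P takes values {73, 75} — violation; R=I27: rows 5, 7, 10 → P takes values {75, 73} — violation — fails.
(iii) {P, R} → Q: (P=73, R=I28): rows 1, 4 → Q takes values {J, I} — violation; (P=75, R=I27): rows 5, 7 → Q takes values {J, N} — violation — fails.
None of the 3 dependencies hold.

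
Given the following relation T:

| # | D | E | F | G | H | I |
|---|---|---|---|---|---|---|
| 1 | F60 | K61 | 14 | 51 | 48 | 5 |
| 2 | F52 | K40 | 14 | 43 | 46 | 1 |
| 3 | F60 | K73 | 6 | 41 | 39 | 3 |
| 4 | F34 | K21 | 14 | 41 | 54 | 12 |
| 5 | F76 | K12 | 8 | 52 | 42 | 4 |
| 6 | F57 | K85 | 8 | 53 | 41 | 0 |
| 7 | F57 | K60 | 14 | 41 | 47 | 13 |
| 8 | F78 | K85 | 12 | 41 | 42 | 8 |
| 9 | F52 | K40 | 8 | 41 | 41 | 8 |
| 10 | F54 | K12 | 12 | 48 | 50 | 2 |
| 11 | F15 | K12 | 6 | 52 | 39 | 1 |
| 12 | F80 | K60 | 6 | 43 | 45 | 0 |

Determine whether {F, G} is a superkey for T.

Rows 4 and 7 have the same {F, G} value (F=14, G=41) but are distinct tuples, so {F, G} does not determine every attribute — not a superkey.

No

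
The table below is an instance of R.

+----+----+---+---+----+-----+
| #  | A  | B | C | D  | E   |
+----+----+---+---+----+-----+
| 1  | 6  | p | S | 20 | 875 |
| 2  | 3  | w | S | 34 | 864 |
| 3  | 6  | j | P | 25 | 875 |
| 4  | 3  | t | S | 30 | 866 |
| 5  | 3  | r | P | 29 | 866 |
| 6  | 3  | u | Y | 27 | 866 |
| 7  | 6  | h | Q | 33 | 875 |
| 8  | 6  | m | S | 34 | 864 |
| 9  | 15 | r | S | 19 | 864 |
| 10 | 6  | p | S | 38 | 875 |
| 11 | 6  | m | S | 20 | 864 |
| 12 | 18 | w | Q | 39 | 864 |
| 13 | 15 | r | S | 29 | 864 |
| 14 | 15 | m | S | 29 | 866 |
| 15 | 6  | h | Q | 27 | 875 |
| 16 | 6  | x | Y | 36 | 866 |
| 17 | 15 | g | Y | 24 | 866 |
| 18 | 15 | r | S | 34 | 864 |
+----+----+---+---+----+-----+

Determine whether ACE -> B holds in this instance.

(A=6, C=S, E=875): rows 1, 10 → B = p, p ✓
(A=3, C=S, E=864): row 2 → B = w ✓
(A=6, C=P, E=875): row 3 → B = j ✓
(A=3, C=S, E=866): row 4 → B = t ✓
(A=3, C=P, E=866): row 5 → B = r ✓
(A=3, C=Y, E=866): row 6 → B = u ✓
(A=6, C=Q, E=875): rows 7, 15 → B = h, h ✓
(A=6, C=S, E=864): rows 8, 11 → B = m, m ✓
(A=15, C=S, E=864): rows 9, 13, 18 → B = r, r, r ✓
(A=18, C=Q, E=864): row 12 → B = w ✓
(A=15, C=S, E=866): row 14 → B = m ✓
(A=6, C=Y, E=866): row 16 → B = x ✓
(A=15, C=Y, E=866): row 17 → B = g ✓
Every ACE value is associated with a single B value, so ACE -> B holds.

Yes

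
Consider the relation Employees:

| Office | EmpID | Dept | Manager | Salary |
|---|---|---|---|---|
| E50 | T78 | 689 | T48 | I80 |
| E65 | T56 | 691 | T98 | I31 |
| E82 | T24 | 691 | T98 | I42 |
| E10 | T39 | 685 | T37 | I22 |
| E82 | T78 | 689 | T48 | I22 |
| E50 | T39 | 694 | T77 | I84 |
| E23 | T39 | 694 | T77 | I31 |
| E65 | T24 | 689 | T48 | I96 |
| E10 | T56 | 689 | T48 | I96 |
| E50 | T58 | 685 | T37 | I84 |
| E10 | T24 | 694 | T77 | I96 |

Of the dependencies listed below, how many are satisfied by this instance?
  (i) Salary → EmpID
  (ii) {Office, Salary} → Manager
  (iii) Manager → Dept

(i) Salary → EmpID: Salary=I31: 2 rows → EmpID takes values {T56, T39} — violation; Salary=I22: 2 rows → EmpID takes values {T39, T78} — violation; Salary=I84: 2 rows → EmpID takes values {T39, T58} — violation; Salary=I96: 3 rows → EmpID takes values {T24, T56} — violation — fails.
(ii) {Office, Salary} → Manager: (Office=E50, Salary=I84): 2 rows → Manager takes values {T77, T37} — violation; (Office=E10, Salary=I96): 2 rows → Manager takes values {T48, T77} — violation — fails.
(iii) Manager → Dept: every LHS value maps to a single RHS value — holds.
1 of the 3 dependencies holds.

1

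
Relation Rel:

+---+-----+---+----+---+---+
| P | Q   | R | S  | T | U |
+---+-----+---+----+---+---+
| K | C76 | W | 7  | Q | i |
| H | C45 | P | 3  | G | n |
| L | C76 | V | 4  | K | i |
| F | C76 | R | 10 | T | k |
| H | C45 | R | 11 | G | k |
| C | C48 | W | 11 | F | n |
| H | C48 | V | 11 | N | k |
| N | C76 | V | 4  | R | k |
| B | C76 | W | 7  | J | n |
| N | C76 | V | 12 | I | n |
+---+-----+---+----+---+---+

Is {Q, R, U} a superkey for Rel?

Yes

All 10 rows have distinct {Q, R, U} values, so {Q, R, U} → (all attributes) holds and {Q, R, U} is a superkey.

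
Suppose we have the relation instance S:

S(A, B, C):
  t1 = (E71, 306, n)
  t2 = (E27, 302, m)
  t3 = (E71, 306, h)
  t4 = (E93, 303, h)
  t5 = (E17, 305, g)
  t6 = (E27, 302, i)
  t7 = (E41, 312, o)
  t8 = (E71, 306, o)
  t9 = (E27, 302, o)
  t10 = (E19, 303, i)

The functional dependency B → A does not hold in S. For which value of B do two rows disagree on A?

B=306: rows 1, 3, 8 → A = E71, E71, E71 ✓
B=302: rows 2, 6, 9 → A = E27, E27, E27 ✓
B=303: rows 4, 10 → A takes values {E93, E19} — violation
B=305: row 5 → A = E17 ✓
B=312: row 7 → A = E41 ✓
The only B value with inconsistent A is B=303.

303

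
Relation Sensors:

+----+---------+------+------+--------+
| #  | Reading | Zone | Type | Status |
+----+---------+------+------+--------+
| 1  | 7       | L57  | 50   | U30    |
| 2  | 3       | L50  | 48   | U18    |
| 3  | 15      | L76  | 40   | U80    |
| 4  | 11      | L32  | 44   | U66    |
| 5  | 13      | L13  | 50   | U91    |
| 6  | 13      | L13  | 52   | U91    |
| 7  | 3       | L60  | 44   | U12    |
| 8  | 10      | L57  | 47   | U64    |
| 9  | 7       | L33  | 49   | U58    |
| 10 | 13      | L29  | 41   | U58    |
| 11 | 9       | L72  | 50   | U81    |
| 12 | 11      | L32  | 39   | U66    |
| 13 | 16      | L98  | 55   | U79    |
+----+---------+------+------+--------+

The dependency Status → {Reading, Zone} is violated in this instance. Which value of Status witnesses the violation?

Status=U30: row 1 → {Reading,Zone} = (7, L57) ✓
Status=U18: row 2 → {Reading,Zone} = (3, L50) ✓
Status=U80: row 3 → {Reading,Zone} = (15, L76) ✓
Status=U66: rows 4, 12 → {Reading,Zone} = (11, L32), (11, L32) ✓
Status=U91: rows 5, 6 → {Reading,Zone} = (13, L13), (13, L13) ✓
Status=U12: row 7 → {Reading,Zone} = (3, L60) ✓
Status=U64: row 8 → {Reading,Zone} = (10, L57) ✓
Status=U58: rows 9, 10 → {Reading,Zone} takes values {(7, L33), (13, L29)} — violation
Status=U81: row 11 → {Reading,Zone} = (9, L72) ✓
Status=U79: row 13 → {Reading,Zone} = (16, L98) ✓
The only Status value with inconsistent RHS is Status=U58.

U58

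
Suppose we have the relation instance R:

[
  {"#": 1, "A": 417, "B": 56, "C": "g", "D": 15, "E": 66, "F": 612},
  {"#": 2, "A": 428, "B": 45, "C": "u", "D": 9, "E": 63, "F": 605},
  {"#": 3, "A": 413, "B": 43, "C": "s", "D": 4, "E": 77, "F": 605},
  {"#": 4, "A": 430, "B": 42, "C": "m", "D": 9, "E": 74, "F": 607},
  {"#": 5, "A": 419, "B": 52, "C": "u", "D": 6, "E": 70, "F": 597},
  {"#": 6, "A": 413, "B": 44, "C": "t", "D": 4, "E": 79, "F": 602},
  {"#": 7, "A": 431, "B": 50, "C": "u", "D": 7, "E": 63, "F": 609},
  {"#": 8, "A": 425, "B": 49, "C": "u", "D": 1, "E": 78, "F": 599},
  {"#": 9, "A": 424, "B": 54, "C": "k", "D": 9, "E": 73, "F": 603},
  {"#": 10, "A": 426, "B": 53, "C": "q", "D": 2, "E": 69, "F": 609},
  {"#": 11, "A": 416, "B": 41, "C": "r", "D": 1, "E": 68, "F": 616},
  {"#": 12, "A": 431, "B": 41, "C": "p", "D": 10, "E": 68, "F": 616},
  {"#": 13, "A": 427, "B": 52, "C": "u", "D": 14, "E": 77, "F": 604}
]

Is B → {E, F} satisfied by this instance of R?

No

B=56: row 1 → {E,F} = (66, 612) ✓
B=45: row 2 → {E,F} = (63, 605) ✓
B=43: row 3 → {E,F} = (77, 605) ✓
B=42: row 4 → {E,F} = (74, 607) ✓
B=52: rows 5, 13 → {E,F} takes values {(70, 597), (77, 604)} — violation
B=44: row 6 → {E,F} = (79, 602) ✓
B=50: row 7 → {E,F} = (63, 609) ✓
B=49: row 8 → {E,F} = (78, 599) ✓
B=54: row 9 → {E,F} = (73, 603) ✓
B=53: row 10 → {E,F} = (69, 609) ✓
B=41: rows 11, 12 → {E,F} = (68, 616), (68, 616) ✓
Two rows agree on B but differ on {E, F}, so B → {E, F} does not hold.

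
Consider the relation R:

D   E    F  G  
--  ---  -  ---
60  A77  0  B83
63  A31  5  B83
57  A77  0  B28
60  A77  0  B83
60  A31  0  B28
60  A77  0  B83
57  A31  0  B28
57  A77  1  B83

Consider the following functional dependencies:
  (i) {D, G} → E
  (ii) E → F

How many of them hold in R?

(i) {D, G} → E: (D=57, G=B28): 2 rows → E takes values {A77, A31} — violation — fails.
(ii) E → F: E=A77: 5 rows → F takes values {0, 1} — violation; E=A31: 3 rows → F takes values {5, 0} — violation — fails.
None of the 2 dependencies hold.

0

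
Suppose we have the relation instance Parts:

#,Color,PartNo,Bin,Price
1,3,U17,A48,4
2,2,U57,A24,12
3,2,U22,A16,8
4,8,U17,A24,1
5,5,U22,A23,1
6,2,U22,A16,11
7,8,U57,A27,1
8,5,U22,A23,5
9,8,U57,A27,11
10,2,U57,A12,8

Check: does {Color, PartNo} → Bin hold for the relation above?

No

(Color=3, PartNo=U17): row 1 → Bin = A48 ✓
(Color=2, PartNo=U57): rows 2, 10 → Bin takes values {A24, A12} — violation
(Color=2, PartNo=U22): rows 3, 6 → Bin = A16, A16 ✓
(Color=8, PartNo=U17): row 4 → Bin = A24 ✓
(Color=5, PartNo=U22): rows 5, 8 → Bin = A23, A23 ✓
(Color=8, PartNo=U57): rows 7, 9 → Bin = A27, A27 ✓
Two rows agree on {Color, PartNo} but differ on Bin, so {Color, PartNo} → Bin does not hold.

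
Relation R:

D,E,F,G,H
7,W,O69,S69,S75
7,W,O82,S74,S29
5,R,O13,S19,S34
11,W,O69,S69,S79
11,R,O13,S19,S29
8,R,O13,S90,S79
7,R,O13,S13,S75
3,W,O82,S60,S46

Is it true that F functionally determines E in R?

F=O69: 2 rows → E = W, W ✓
F=O82: 2 rows → E = W, W ✓
F=O13: 4 rows → E = R, R, R, R ✓
Every F value is associated with a single E value, so F -> E holds.

Yes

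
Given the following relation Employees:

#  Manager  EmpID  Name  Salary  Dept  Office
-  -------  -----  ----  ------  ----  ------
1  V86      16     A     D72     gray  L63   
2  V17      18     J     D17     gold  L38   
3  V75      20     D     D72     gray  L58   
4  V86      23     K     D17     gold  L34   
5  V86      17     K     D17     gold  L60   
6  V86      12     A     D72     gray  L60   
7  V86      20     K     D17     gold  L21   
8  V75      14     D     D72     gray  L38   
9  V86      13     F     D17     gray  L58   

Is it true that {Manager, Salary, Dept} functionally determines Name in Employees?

(Manager=V86, Salary=D72, Dept=gray): rows 1, 6 → Name = A, A ✓
(Manager=V17, Salary=D17, Dept=gold): row 2 → Name = J ✓
(Manager=V75, Salary=D72, Dept=gray): rows 3, 8 → Name = D, D ✓
(Manager=V86, Salary=D17, Dept=gold): rows 4, 5, 7 → Name = K, K, K ✓
(Manager=V86, Salary=D17, Dept=gray): row 9 → Name = F ✓
Every {Manager, Salary, Dept} value is associated with a single Name value, so {Manager, Salary, Dept} -> Name holds.

Yes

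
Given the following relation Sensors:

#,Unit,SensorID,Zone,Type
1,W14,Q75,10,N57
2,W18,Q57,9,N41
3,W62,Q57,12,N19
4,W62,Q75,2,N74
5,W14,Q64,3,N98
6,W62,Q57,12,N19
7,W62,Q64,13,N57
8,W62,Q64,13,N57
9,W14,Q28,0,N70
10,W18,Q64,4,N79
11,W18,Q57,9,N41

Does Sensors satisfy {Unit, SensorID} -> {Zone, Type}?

Yes

(Unit=W14, SensorID=Q75): row 1 → {Zone,Type} = (10, N57) ✓
(Unit=W18, SensorID=Q57): rows 2, 11 → {Zone,Type} = (9, N41), (9, N41) ✓
(Unit=W62, SensorID=Q57): rows 3, 6 → {Zone,Type} = (12, N19), (12, N19) ✓
(Unit=W62, SensorID=Q75): row 4 → {Zone,Type} = (2, N74) ✓
(Unit=W14, SensorID=Q64): row 5 → {Zone,Type} = (3, N98) ✓
(Unit=W62, SensorID=Q64): rows 7, 8 → {Zone,Type} = (13, N57), (13, N57) ✓
(Unit=W14, SensorID=Q28): row 9 → {Zone,Type} = (0, N70) ✓
(Unit=W18, SensorID=Q64): row 10 → {Zone,Type} = (4, N79) ✓
Every {Unit, SensorID} value is associated with a single {Zone, Type} value, so {Unit, SensorID} -> {Zone, Type} holds.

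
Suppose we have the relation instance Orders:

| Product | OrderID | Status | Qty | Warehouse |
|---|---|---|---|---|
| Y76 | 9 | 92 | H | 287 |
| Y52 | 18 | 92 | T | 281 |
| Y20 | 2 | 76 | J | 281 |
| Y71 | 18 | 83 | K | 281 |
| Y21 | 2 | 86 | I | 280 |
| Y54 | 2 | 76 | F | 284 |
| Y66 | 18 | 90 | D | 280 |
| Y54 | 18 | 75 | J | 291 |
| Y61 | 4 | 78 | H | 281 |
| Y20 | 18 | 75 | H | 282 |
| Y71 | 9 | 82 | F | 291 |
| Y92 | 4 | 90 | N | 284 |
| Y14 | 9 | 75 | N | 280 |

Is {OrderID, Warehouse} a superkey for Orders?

Two distinct rows share (OrderID=18, Warehouse=281), so {OrderID, Warehouse} does not determine every attribute — not a superkey.

No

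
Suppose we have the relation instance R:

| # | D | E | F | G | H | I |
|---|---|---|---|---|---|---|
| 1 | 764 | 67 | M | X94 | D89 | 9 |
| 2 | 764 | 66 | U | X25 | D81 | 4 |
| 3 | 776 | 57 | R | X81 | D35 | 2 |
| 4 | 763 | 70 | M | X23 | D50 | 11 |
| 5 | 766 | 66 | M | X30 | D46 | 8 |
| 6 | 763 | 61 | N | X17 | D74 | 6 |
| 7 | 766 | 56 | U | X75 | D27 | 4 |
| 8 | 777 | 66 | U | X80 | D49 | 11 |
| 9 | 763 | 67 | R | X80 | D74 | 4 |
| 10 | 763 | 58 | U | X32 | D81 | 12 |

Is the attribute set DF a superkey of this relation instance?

All 10 rows have distinct DF values, so DF → (all attributes) holds and DF is a superkey.

Yes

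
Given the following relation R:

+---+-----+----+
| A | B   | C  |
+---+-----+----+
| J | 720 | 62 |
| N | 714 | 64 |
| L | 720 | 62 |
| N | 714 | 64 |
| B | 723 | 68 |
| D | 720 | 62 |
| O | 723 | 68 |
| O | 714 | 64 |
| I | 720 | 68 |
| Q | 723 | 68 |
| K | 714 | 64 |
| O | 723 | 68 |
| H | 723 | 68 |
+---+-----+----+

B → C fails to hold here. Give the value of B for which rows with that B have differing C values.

720

B=720: 4 rows → C takes values {62, 68} — violation
B=714: 4 rows → C = 64, 64, 64, 64 ✓
B=723: 5 rows → C = 68, 68, 68, 68, 68 ✓
The only B value with inconsistent C is B=720.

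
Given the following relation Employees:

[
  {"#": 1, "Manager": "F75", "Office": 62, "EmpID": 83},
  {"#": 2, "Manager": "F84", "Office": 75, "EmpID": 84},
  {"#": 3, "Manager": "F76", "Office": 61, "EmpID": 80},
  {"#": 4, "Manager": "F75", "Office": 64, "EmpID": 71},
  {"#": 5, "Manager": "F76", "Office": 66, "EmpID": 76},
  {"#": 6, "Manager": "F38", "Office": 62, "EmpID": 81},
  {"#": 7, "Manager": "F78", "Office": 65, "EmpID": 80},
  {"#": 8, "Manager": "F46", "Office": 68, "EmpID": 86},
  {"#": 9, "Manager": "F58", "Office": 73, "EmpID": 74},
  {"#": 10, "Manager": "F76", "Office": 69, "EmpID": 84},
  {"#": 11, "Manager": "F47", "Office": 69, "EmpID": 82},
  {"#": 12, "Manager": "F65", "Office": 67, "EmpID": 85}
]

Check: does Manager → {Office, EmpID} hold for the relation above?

No

Manager=F75: rows 1, 4 → {Office,EmpID} takes values {(62, 83), (64, 71)} — violation
Manager=F84: row 2 → {Office,EmpID} = (75, 84) ✓
Manager=F76: rows 3, 5, 10 → {Office,EmpID} takes values {(61, 80), (66, 76), (69, 84)} — violation
Manager=F38: row 6 → {Office,EmpID} = (62, 81) ✓
Manager=F78: row 7 → {Office,EmpID} = (65, 80) ✓
Manager=F46: row 8 → {Office,EmpID} = (68, 86) ✓
Manager=F58: row 9 → {Office,EmpID} = (73, 74) ✓
Manager=F47: row 11 → {Office,EmpID} = (69, 82) ✓
Manager=F65: row 12 → {Office,EmpID} = (67, 85) ✓
Two rows agree on Manager but differ on {Office, EmpID}, so Manager → {Office, EmpID} does not hold.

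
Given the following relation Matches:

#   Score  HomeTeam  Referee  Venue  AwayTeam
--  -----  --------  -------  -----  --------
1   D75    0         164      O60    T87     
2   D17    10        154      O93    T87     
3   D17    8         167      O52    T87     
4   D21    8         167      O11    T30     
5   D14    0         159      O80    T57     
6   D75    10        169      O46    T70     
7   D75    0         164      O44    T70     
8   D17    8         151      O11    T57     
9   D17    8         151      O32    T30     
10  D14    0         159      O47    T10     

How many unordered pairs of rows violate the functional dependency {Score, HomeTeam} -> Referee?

(Score=D75, HomeTeam=0): all 2 rows agree on Referee — 0 pairs.
(Score=D17, HomeTeam=8): violating pairs (3,8), (3,9) — 2 pairs.
(Score=D14, HomeTeam=0): all 2 rows agree on Referee — 0 pairs.

2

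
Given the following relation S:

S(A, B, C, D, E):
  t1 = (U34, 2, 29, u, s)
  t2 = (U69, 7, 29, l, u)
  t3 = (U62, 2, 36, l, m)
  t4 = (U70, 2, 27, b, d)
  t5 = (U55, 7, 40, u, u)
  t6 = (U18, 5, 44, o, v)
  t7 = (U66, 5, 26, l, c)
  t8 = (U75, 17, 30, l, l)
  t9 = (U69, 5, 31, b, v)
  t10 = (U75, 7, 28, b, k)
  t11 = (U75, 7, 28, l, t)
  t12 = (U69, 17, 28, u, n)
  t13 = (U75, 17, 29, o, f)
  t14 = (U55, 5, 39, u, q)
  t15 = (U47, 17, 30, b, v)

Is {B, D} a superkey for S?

No

Rows 2 and 11 have the same {B, D} value (B=7, D=l) but are distinct tuples, so {B, D} does not determine every attribute — not a superkey.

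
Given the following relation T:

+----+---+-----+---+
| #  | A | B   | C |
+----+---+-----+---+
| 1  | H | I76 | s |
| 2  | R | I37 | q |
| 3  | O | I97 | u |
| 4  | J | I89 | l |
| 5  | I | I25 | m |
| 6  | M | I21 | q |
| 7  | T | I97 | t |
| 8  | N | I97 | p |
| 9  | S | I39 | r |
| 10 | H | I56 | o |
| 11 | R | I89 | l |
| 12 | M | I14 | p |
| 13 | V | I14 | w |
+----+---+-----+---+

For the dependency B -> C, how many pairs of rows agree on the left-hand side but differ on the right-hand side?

4

B=I97: violating pairs (3,7), (3,8), (7,8) — 3 pairs.
B=I89: all 2 rows agree on C — 0 pairs.
B=I14: violating pairs (12,13) — 1 pair.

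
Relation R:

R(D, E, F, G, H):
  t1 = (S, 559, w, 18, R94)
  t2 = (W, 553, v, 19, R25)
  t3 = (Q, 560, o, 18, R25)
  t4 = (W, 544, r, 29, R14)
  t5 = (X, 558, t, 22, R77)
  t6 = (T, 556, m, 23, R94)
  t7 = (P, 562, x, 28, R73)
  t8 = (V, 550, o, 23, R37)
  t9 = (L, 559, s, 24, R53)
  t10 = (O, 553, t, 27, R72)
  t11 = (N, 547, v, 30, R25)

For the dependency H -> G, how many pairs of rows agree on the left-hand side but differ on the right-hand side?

H=R94: violating pairs (1,6) — 1 pair.
H=R25: violating pairs (2,3), (2,11), (3,11) — 3 pairs.

4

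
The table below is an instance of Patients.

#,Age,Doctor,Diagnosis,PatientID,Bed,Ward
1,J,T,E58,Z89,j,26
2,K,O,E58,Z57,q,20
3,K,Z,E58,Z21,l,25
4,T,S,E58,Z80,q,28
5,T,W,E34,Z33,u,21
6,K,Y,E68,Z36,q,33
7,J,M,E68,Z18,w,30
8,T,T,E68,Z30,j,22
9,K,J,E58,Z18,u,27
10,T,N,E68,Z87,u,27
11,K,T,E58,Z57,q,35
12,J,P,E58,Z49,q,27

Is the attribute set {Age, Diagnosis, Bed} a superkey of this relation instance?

Rows 2 and 11 have the same {Age, Diagnosis, Bed} value (Age=K, Diagnosis=E58, Bed=q) but are distinct tuples, so {Age, Diagnosis, Bed} does not determine every attribute — not a superkey.

No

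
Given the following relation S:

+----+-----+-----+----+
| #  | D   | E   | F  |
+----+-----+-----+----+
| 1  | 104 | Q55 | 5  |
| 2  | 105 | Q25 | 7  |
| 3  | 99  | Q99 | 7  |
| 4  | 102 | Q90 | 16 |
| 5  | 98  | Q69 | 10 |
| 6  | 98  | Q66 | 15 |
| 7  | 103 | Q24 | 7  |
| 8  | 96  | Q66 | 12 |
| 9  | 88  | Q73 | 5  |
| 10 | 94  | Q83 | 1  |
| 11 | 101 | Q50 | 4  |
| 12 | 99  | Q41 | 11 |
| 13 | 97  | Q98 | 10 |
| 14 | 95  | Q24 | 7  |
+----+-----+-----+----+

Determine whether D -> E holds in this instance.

No

D=104: row 1 → E = Q55 ✓
D=105: row 2 → E = Q25 ✓
D=99: rows 3, 12 → E takes values {Q99, Q41} — violation
D=102: row 4 → E = Q90 ✓
D=98: rows 5, 6 → E takes values {Q69, Q66} — violation
D=103: row 7 → E = Q24 ✓
D=96: row 8 → E = Q66 ✓
D=88: row 9 → E = Q73 ✓
D=94: row 10 → E = Q83 ✓
D=101: row 11 → E = Q50 ✓
D=97: row 13 → E = Q98 ✓
D=95: row 14 → E = Q24 ✓
Two rows agree on D but differ on E, so D -> E does not hold.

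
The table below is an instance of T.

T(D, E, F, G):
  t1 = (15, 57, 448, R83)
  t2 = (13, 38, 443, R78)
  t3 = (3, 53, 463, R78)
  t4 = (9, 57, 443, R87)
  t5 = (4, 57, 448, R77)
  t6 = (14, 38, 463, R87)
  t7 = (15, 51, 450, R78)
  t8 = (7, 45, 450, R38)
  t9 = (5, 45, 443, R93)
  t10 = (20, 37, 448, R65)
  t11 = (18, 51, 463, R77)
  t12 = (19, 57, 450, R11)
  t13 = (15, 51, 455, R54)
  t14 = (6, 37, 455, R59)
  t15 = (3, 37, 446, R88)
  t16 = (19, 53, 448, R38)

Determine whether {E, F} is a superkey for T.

No

Rows 1 and 5 have the same {E, F} value (E=57, F=448) but are distinct tuples, so {E, F} does not determine every attribute — not a superkey.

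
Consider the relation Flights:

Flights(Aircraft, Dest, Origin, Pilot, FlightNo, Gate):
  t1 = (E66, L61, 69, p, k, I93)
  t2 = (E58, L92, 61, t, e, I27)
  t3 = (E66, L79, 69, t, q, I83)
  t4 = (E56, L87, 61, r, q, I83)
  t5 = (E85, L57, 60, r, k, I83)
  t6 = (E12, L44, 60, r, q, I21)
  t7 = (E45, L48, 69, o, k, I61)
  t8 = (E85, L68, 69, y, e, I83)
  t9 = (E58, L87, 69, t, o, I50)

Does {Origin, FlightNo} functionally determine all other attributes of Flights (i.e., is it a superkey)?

Rows 1 and 7 have the same {Origin, FlightNo} value (Origin=69, FlightNo=k) but are distinct tuples, so {Origin, FlightNo} does not determine every attribute — not a superkey.

No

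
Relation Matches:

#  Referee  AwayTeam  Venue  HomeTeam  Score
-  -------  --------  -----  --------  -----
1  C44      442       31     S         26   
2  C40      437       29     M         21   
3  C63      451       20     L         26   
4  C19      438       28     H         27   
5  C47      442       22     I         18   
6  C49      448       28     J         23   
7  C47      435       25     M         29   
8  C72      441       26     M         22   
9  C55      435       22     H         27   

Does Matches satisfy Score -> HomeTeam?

Score=26: rows 1, 3 → HomeTeam takes values {S, L} — violation
Score=21: row 2 → HomeTeam = M ✓
Score=27: rows 4, 9 → HomeTeam = H, H ✓
Score=18: row 5 → HomeTeam = I ✓
Score=23: row 6 → HomeTeam = J ✓
Score=29: row 7 → HomeTeam = M ✓
Score=22: row 8 → HomeTeam = M ✓
Two rows agree on Score but differ on HomeTeam, so Score -> HomeTeam does not hold.

No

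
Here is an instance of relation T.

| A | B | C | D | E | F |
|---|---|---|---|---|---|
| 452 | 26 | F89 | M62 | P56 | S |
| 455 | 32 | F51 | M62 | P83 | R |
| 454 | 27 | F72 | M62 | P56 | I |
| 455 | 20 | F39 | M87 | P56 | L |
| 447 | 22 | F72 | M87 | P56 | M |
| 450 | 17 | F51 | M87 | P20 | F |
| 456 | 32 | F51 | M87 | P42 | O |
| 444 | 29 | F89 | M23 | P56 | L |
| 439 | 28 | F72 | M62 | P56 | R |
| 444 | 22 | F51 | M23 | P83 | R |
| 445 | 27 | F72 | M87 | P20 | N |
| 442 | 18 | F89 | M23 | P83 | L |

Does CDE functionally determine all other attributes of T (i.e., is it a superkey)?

Two distinct rows share (C=F72, D=M62, E=P56), so CDE does not determine every attribute — not a superkey.

No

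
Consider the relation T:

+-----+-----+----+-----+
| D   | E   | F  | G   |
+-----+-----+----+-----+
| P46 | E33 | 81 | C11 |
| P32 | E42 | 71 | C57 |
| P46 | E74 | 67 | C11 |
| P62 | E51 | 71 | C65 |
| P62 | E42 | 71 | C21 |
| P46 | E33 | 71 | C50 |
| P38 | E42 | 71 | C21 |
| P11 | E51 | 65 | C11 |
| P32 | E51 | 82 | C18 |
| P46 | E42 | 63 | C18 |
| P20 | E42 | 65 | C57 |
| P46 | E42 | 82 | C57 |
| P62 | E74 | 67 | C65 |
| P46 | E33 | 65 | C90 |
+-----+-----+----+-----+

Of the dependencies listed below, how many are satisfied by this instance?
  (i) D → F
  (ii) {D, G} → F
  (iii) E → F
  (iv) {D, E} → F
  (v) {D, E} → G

(i) D → F: D=P46: 6 rows → F takes values {81, 67, 71, 63, 82, 65} — violation; D=P32: 2 rows → F takes values {71, 82} — violation; D=P62: 3 rows → F takes values {71, 67} — violation — fails.
(ii) {D, G} → F: (D=P46, G=C11): 2 rows → F takes values {81, 67} — violation; (D=P62, G=C65): 2 rows → F takes values {71, 67} — violation — fails.
(iii) E → F: E=E33: 3 rows → F takes values {81, 71, 65} — violation; E=E42: 6 rows → F takes values {71, 63, 65, 82} — violation; E=E51: 3 rows → F takes values {71, 65, 82} — violation — fails.
(iv) {D, E} → F: (D=P46, E=E33): 3 rows → F takes values {81, 71, 65} — violation; (D=P46, E=E42): 2 rows → F takes values {63, 82} — violation — fails.
(v) {D, E} → G: (D=P46, E=E33): 3 rows → G takes values {C11, C50, C90} — violation; (D=P46, E=E42): 2 rows → G takes values {C18, C57} — violation — fails.
None of the 5 dependencies hold.

0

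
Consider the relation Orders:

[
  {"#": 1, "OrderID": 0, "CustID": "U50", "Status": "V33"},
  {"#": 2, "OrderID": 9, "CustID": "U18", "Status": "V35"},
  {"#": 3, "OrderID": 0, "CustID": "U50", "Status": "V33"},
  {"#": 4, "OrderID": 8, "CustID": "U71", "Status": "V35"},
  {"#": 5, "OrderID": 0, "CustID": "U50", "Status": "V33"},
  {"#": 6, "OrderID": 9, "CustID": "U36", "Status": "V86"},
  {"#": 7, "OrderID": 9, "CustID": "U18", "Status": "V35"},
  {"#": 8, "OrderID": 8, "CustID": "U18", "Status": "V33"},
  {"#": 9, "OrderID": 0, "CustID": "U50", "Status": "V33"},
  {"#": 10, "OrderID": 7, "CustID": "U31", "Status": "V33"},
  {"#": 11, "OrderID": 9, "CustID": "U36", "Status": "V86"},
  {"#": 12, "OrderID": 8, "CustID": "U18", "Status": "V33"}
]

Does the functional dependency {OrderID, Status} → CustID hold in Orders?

(OrderID=0, Status=V33): rows 1, 3, 5, 9 → CustID = U50, U50, U50, U50 ✓
(OrderID=9, Status=V35): rows 2, 7 → CustID = U18, U18 ✓
(OrderID=8, Status=V35): row 4 → CustID = U71 ✓
(OrderID=9, Status=V86): rows 6, 11 → CustID = U36, U36 ✓
(OrderID=8, Status=V33): rows 8, 12 → CustID = U18, U18 ✓
(OrderID=7, Status=V33): row 10 → CustID = U31 ✓
Every {OrderID, Status} value is associated with a single CustID value, so {OrderID, Status} → CustID holds.

Yes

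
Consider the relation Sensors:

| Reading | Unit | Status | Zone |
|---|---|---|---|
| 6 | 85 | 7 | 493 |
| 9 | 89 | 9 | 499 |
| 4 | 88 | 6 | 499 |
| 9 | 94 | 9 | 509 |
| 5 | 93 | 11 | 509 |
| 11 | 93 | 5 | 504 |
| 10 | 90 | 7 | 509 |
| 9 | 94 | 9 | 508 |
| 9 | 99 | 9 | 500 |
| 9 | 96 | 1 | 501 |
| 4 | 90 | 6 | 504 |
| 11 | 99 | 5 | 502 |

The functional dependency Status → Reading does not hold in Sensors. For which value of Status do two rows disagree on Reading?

Status=7: 2 rows → Reading takes values {6, 10} — violation
Status=9: 4 rows → Reading = 9, 9, 9, 9 ✓
Status=6: 2 rows → Reading = 4, 4 ✓
Status=11: 1 row → Reading = 5 ✓
Status=5: 2 rows → Reading = 11, 11 ✓
Status=1: 1 row → Reading = 9 ✓
The only Status value with inconsistent Reading is Status=7.

7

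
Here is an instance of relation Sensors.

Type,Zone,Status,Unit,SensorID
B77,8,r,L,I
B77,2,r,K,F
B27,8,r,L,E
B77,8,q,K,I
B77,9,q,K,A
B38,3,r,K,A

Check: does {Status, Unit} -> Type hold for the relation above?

No

(Status=r, Unit=L): 2 rows → Type takes values {B77, B27} — violation
(Status=r, Unit=K): 2 rows → Type takes values {B77, B38} — violation
(Status=q, Unit=K): 2 rows → Type = B77, B77 ✓
Two rows agree on {Status, Unit} but differ on Type, so {Status, Unit} -> Type does not hold.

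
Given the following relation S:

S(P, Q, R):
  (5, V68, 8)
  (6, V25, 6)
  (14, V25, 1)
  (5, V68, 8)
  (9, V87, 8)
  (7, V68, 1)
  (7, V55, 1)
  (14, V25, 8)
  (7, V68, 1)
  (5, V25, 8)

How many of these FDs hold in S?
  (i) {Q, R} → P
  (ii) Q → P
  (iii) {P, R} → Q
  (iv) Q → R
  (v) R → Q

(i) {Q, R} → P: (Q=V25, R=8): 2 rows → P takes values {14, 5} — violation — fails.
(ii) Q → P: Q=V68: 4 rows → P takes values {5, 7} — violation; Q=V25: 4 rows → P takes values {6, 14, 5} — violation — fails.
(iii) {P, R} → Q: (P=5, R=8): 3 rows → Q takes values {V68, V25} — violation; (P=7, R=1): 3 rows → Q takes values {V68, V55} — violation — fails.
(iv) Q → R: Q=V68: 4 rows → R takes values {8, 1} — violation; Q=V25: 4 rows → R takes values {6, 1, 8} — violation — fails.
(v) R → Q: R=8: 5 rows → Q takes values {V68, V87, V25} — violation; R=1: 4 rows → Q takes values {V25, V68, V55} — violation — fails.
None of the 5 dependencies hold.

0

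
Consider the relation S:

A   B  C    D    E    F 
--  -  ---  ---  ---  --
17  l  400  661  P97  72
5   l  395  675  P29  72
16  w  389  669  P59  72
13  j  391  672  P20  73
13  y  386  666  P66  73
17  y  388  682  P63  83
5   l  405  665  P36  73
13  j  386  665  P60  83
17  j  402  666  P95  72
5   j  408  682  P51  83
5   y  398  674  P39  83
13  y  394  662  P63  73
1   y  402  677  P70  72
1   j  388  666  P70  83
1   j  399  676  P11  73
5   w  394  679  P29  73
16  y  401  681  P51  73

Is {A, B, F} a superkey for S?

No

Two distinct rows share (A=13, B=y, F=73), so {A, B, F} does not determine every attribute — not a superkey.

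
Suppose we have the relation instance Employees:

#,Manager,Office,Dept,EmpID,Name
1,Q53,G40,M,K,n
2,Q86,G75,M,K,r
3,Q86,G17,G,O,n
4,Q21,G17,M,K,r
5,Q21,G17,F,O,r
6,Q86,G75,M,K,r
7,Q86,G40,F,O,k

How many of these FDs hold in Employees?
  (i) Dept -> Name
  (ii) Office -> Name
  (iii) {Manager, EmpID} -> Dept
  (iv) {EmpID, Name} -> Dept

(i) Dept -> Name: Dept=M: rows 1, 2, 4, 6 → Name takes values {n, r} — violation; Dept=F: rows 5, 7 → Name takes values {r, k} — violation — fails.
(ii) Office -> Name: Office=G40: rows 1, 7 → Name takes values {n, k} — violation; Office=G17: rows 3, 4, 5 → Name takes values {n, r} — violation — fails.
(iii) {Manager, EmpID} -> Dept: (Manager=Q86, EmpID=O): rows 3, 7 → Dept takes values {G, F} — violation — fails.
(iv) {EmpID, Name} -> Dept: every LHS value maps to a single RHS value — holds.
1 of the 4 dependencies holds.

1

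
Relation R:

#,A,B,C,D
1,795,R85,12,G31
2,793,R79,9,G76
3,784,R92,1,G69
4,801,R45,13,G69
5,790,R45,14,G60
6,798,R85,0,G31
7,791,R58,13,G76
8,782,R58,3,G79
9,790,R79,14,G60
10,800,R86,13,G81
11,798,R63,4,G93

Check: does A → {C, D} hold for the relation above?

A=795: row 1 → {C,D} = (12, G31) ✓
A=793: row 2 → {C,D} = (9, G76) ✓
A=784: row 3 → {C,D} = (1, G69) ✓
A=801: row 4 → {C,D} = (13, G69) ✓
A=790: rows 5, 9 → {C,D} = (14, G60), (14, G60) ✓
A=798: rows 6, 11 → {C,D} takes values {(0, G31), (4, G93)} — violation
A=791: row 7 → {C,D} = (13, G76) ✓
A=782: row 8 → {C,D} = (3, G79) ✓
A=800: row 10 → {C,D} = (13, G81) ✓
Two rows agree on A but differ on {C, D}, so A → {C, D} does not hold.

No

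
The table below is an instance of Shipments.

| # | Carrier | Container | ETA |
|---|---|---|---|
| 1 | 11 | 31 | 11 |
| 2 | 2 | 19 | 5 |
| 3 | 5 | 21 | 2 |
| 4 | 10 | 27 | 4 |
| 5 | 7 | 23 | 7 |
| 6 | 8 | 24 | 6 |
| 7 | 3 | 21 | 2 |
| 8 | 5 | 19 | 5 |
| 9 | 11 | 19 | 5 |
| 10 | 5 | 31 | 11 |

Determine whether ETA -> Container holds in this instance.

ETA=11: rows 1, 10 → Container = 31, 31 ✓
ETA=5: rows 2, 8, 9 → Container = 19, 19, 19 ✓
ETA=2: rows 3, 7 → Container = 21, 21 ✓
ETA=4: row 4 → Container = 27 ✓
ETA=7: row 5 → Container = 23 ✓
ETA=6: row 6 → Container = 24 ✓
Every ETA value is associated with a single Container value, so ETA -> Container holds.

Yes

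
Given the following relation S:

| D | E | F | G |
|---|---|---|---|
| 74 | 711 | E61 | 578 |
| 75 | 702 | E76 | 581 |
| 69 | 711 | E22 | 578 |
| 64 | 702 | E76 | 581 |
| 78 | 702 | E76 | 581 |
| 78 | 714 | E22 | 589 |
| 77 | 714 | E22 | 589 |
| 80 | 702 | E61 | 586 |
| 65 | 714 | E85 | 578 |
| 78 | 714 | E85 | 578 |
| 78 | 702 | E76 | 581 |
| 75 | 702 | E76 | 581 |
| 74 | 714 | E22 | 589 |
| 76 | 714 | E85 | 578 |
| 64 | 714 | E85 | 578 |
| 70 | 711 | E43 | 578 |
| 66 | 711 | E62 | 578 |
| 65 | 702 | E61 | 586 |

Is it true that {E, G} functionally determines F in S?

(E=711, G=578): 4 rows → F takes values {E61, E22, E43, E62} — violation
(E=702, G=581): 5 rows → F = E76, E76, E76, E76, E76 ✓
(E=714, G=589): 3 rows → F = E22, E22, E22 ✓
(E=702, G=586): 2 rows → F = E61, E61 ✓
(E=714, G=578): 4 rows → F = E85, E85, E85, E85 ✓
Two rows agree on {E, G} but differ on F, so {E, G} -> F does not hold.

No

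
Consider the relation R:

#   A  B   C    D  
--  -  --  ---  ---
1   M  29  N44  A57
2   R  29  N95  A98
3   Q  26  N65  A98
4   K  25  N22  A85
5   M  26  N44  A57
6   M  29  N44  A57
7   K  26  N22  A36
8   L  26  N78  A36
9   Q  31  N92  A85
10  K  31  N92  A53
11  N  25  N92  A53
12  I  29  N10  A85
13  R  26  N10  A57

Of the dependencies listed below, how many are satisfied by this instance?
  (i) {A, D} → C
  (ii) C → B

1

(i) {A, D} → C: every LHS value maps to a single RHS value — holds.
(ii) C → B: C=N44: rows 1, 5, 6 → B takes values {29, 26} — violation; C=N22: rows 4, 7 → B takes values {25, 26} — violation; C=N92: rows 9, 10, 11 → B takes values {31, 25} — violation; C=N10: rows 12, 13 → B takes values {29, 26} — violation — fails.
1 of the 2 dependencies holds.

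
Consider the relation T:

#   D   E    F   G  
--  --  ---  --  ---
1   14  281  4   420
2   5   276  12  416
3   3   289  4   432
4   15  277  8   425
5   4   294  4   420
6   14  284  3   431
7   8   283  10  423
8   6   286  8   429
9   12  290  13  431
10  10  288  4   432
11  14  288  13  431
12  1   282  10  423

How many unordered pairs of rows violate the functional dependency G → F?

2

G=420: all 2 rows agree on F — 0 pairs.
G=432: all 2 rows agree on F — 0 pairs.
G=431: violating pairs (6,9), (6,11) — 2 pairs.
G=423: all 2 rows agree on F — 0 pairs.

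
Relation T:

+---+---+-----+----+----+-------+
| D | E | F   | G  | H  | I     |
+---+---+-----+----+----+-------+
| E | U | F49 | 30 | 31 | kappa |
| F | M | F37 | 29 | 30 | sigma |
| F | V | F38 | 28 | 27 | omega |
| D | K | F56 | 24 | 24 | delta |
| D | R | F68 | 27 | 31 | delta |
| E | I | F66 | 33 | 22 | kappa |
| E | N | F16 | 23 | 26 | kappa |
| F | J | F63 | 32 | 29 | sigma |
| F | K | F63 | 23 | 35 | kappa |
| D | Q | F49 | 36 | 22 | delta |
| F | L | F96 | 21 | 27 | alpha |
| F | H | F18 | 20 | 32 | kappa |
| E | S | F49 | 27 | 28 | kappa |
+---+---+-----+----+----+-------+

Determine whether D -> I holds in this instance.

D=E: 4 rows → I = kappa, kappa, kappa, kappa ✓
D=F: 6 rows → I takes values {sigma, omega, kappa, alpha} — violation
D=D: 3 rows → I = delta, delta, delta ✓
Two rows agree on D but differ on I, so D -> I does not hold.

No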